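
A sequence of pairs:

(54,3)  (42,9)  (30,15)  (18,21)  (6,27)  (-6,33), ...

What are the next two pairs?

(-18,39), (-30,45)

For the first value, −12 each step: 54, 42, 30, 18, 6, -6 → -18 → -30.
Second value: +6 each step; 3, 9, 15, 21, 27, 33 → 39 → 45.
So the next two pairs are (-18,39) and (-30,45).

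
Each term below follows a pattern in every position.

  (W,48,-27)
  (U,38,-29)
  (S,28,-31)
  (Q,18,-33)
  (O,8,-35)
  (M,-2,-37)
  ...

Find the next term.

(K,-12,-39)

For the letter, letters move back 2 places in the alphabet: W, U, S, Q, O, M → K.
Second slot: −10 each step; 48, 38, 28, 18, 8, -2 → -12.
Third slot: -27, -29, -31, -33, -35, -37 → -39 (−2 each step).
Combining the parts gives (K,-12,-39).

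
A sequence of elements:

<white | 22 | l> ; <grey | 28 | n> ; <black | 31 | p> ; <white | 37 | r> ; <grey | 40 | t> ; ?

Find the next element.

Shade: repeats white → grey → black; white, grey, black, white, grey → black.
Second component: alternating steps +6, +3, +6, +3, …, so 22, 28, 31, 37, 40 → 46.
Letter goes l, n, p, r, t → v (letters move forward 2 places in the alphabet).
So the next element is <black | 46 | v>.

<black | 46 | v>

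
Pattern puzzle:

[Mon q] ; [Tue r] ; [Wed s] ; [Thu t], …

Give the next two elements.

[Fri u], [Sat v]

Day goes Mon, Tue, Wed, Thu → Fri → Sat (runs through the weekdays Mon→Sun).
Letter: letters move forward 1 place in the alphabet, so q, r, s, t → u → v.
Putting the parts together: [Fri u] and then [Sat v].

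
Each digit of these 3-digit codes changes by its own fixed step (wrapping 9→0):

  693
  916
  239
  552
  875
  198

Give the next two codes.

411 then 734

First digit: +3 each step, mod 10, so 6, 9, 2, 5, 8, 1 → 4 → 7.
Second digit — +2 each step, mod 10: 9, 1, 3, 5, 7, 9 → 1 → 3.
Third digit goes 3, 6, 9, 2, 5, 8 → 1 → 4 (+3 each step, mod 10).
Putting the parts together: 411 and then 734.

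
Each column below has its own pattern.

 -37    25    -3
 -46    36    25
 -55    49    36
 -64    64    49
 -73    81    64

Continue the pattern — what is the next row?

-82  100  81

First component: −9 each step, so -37, -46, -55, -64, -73 → -82.
Second component: 25, 36, 49, 64, 81 → 100 (perfect squares: 5², 6², 7², …).
Third component goes -3, 25, 36, 49, 64 → 81 (always the previous value of the second component).
Combining the parts gives -82  100  81.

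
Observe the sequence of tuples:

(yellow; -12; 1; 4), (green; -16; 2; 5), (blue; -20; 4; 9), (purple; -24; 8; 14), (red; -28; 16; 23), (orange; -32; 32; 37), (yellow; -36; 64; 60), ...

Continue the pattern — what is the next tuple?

For the colour, repeats yellow → green → blue → purple → red → orange: yellow, green, blue, purple, red, orange, yellow → green.
For the second component, −4 each step: -12, -16, -20, -24, -28, -32, -36 → -40.
Third component goes 1, 2, 4, 8, 16, 32, 64 → 128 (×2 each step).
Fourth component — each term is the sum of the two before it: 4, 5, 9, 14, 23, 37, 60 → 97.
Putting it together: (green; -40; 128; 97).

(green; -40; 128; 97)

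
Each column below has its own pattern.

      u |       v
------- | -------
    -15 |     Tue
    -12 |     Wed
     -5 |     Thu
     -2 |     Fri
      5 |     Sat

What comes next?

Column u — alternating steps +3, +7, +3, +7, …: -15, -12, -5, -2, 5 → 8.
For the column v, runs through the weekdays Mon→Sun: Tue, Wed, Thu, Fri, Sat → Sun.
Putting it together: 8  Sun.

8  Sun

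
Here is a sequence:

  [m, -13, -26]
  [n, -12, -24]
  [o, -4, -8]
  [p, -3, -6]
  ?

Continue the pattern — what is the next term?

Letter: letters move forward 1 place in the alphabet; m, n, o, p → q.
Second entry: alternating steps +1, +8, +1, +8, …; -13, -12, -4, -3 → 5.
Third entry: always 2 × the second entry, so -26, -24, -8, -6 → 10.
So the next term is [q, 5, 10].

[q, 5, 10]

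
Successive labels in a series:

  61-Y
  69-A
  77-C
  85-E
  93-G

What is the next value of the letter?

I

Letter — letters move forward 2 places in the alphabet, wrapping Z→A: Y, A, C, E, G → I.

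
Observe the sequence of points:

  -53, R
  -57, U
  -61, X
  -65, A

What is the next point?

-69, D

First value: -53, -57, -61, -65 → -69 (−4 each step).
Letter — letters move forward 3 places in the alphabet, wrapping Z→A: R, U, X, A → D.
Putting it together: -69, D.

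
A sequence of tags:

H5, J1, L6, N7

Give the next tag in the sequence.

P13

For the letter, letters move forward 2 places in the alphabet: H, J, L, N → P.
Second component: each term is the sum of the two before it, so 5, 1, 6, 7 → 13.
Combining the parts gives P13.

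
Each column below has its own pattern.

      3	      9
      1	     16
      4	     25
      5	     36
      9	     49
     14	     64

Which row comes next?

23  81

First component goes 3, 1, 4, 5, 9, 14 → 23 (each term is the sum of the two before it).
Second component: 9, 16, 25, 36, 49, 64 → 81 (perfect squares: 3², 4², 5², …).
Combining the parts gives 23  81.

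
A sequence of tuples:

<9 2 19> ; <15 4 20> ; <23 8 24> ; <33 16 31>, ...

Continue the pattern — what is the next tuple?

First value: 9, 15, 23, 33 → 45 (differences are 6, 8, 10, … (increasing by 2 each time)).
For the second value, ×2 each step: 2, 4, 8, 16 → 32.
Third value: differences are 1, 4, 7, … (increasing by 3 each time), so 19, 20, 24, 31 → 41.
So the next tuple is <45 32 41>.

<45 32 41>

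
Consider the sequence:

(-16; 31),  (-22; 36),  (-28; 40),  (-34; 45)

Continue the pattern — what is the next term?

(-40; 49)

First coordinate: −6 each step, so -16, -22, -28, -34 → -40.
Second coordinate goes 31, 36, 40, 45 → 49 (alternating steps +5, +4, +5, +4, …).
Putting it together: (-40; 49).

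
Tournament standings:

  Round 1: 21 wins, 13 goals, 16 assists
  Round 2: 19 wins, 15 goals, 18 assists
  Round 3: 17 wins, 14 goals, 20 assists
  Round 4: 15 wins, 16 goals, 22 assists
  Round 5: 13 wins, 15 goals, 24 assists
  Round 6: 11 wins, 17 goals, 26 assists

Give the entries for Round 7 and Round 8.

9 wins, 16 goals, 28 assists; 7 wins, 18 goals, 30 assists

Wins: −2 each step; 21, 19, 17, 15, 13, 11 → 9 → 7.
Goals: alternating steps +2, −1, +2, −1, …; 13, 15, 14, 16, 15, 17 → 16 → 18.
For the assists, together with the wins always sums to 37: 16, 18, 20, 22, 24, 26 → 28 → 30.
So the next two records are 9 wins, 16 goals, 28 assists and 7 wins, 18 goals, 30 assists.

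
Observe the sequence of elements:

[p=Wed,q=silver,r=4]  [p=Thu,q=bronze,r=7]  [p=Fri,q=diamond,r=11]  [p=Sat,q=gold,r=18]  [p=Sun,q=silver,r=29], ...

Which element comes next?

P: runs through the weekdays Mon→Sun; Wed, Thu, Fri, Sat, Sun → Mon.
Q: repeats silver → bronze → diamond → gold, so silver, bronze, diamond, gold, silver → bronze.
R: each term is the sum of the two before it, so 4, 7, 11, 18, 29 → 47.
So the next element is [p=Mon,q=bronze,r=47].

[p=Mon,q=bronze,r=47]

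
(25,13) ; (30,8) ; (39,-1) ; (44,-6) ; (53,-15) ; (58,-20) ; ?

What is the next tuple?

(67,-29)

First coordinate: 25, 30, 39, 44, 53, 58 → 67 (alternating steps +5, +9, +5, +9, …).
Second coordinate: together with the first coordinate always sums to 38, so 13, 8, -1, -6, -15, -20 → -29.
Putting it together: (67,-29).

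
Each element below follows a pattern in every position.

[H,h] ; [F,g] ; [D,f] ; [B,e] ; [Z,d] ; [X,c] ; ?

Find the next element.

[V,b]

First letter — letters move back 2 places in the alphabet, wrapping A→Z: H, F, D, B, Z, X → V.
Second letter: letters move back 1 place in the alphabet, so h, g, f, e, d, c → b.
Combining the parts gives [V,b].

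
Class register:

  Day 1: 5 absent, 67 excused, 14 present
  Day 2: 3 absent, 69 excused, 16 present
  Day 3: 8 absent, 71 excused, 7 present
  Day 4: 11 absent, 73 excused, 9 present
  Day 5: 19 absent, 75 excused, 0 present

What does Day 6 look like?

Absent — each term is the sum of the two before it: 5, 3, 8, 11, 19 → 30.
Excused — +2 each step: 67, 69, 71, 73, 75 → 77.
Present: alternating steps +2, −9, +2, −9, …; 14, 16, 7, 9, 0 → 2.
So the next row is 30 absent, 77 excused, 2 present.

30 absent, 77 excused, 2 present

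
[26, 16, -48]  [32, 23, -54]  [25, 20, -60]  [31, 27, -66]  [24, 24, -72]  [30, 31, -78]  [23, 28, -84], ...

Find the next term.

For the first part, alternating steps +6, −7, +6, −7, …: 26, 32, 25, 31, 24, 30, 23 → 29.
Second part — alternating steps +7, −3, +7, −3, …: 16, 23, 20, 27, 24, 31, 28 → 35.
Third part: -48, -54, -60, -66, -72, -78, -84 → -90 (−6 each step).
Combining the parts gives [29, 35, -90].

[29, 35, -90]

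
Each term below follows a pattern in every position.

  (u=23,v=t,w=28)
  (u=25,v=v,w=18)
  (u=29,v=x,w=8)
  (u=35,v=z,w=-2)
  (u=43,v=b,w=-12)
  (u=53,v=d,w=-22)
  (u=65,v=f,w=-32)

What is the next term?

(u=79,v=h,w=-42)

U — differences are 2, 4, 6, … (increasing by 2 each time): 23, 25, 29, 35, 43, 53, 65 → 79.
V: t, v, x, z, b, d, f → h (letters move forward 2 places in the alphabet, wrapping Z→A).
W — −10 each step: 28, 18, 8, -2, -12, -22, -32 → -42.
Combining the parts gives (u=79,v=h,w=-42).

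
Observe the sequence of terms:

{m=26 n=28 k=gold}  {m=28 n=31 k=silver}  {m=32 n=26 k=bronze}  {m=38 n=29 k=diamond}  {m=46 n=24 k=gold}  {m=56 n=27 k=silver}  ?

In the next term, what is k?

bronze

K: repeats gold → silver → bronze → diamond; gold, silver, bronze, diamond, gold, silver → bronze.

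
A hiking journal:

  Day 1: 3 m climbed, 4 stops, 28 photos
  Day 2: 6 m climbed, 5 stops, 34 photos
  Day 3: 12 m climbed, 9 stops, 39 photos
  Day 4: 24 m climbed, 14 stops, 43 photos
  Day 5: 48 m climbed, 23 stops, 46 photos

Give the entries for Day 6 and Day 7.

96 m climbed, 37 stops, 48 photos; 192 m climbed, 60 stops, 49 photos

M climbed: ×2 each step; 3, 6, 12, 24, 48 → 96 → 192.
For the stops, each term is the sum of the two before it: 4, 5, 9, 14, 23 → 37 → 60.
Photos: differences are 6, 5, 4, … (decreasing by 1 each time); 28, 34, 39, 43, 46 → 48 → 49.
Putting the parts together: 96 m climbed, 37 stops, 48 photos and then 192 m climbed, 60 stops, 49 photos.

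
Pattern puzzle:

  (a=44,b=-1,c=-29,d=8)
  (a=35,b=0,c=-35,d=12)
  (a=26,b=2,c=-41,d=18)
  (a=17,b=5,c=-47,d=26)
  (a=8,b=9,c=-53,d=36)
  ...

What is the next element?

A: −9 each step, so 44, 35, 26, 17, 8 → -1.
B: differences are 1, 2, 3, … (increasing by 1 each time), so -1, 0, 2, 5, 9 → 14.
C — −6 each step: -29, -35, -41, -47, -53 → -59.
D: 8, 12, 18, 26, 36 → 48 (differences are 4, 6, 8, … (increasing by 2 each time)).
Putting it together: (a=-1,b=14,c=-59,d=48).

(a=-1,b=14,c=-59,d=48)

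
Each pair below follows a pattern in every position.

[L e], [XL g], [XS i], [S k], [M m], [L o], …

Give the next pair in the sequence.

Size: repeats L → XL → XS → S → M, so L, XL, XS, S, M, L → XL.
Letter goes e, g, i, k, m, o → q (letters move forward 2 places in the alphabet).
Combining the parts gives [XL q].

[XL q]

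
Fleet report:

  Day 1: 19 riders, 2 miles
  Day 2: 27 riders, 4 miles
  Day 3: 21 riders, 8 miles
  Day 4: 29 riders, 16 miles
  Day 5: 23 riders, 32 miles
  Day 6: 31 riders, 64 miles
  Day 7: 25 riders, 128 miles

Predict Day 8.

33 riders, 256 miles

Riders — alternating steps +8, −6, +8, −6, …: 19, 27, 21, 29, 23, 31, 25 → 33.
Miles — ×2 each step: 2, 4, 8, 16, 32, 64, 128 → 256.
Putting it together: 33 riders, 256 miles.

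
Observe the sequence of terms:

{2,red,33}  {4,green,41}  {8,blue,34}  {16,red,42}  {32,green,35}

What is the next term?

First value goes 2, 4, 8, 16, 32 → 64 (×2 each step).
Colour — repeats red → green → blue: red, green, blue, red, green → blue.
Third value: 33, 41, 34, 42, 35 → 43 (alternating steps +8, −7, +8, −7, …).
So the next term is {64,blue,43}.

{64,blue,43}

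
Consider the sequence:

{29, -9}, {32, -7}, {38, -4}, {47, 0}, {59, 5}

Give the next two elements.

First component: differences are 3, 6, 9, … (increasing by 3 each time); 29, 32, 38, 47, 59 → 74 → 92.
Second component: -9, -7, -4, 0, 5 → 11 → 18 (differences are 2, 3, 4, … (increasing by 1 each time)).
Putting the parts together: {74, 11} and then {92, 18}.

{74, 11}, {92, 18}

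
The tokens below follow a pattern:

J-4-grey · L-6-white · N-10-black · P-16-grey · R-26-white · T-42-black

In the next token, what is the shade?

Shade: repeats grey → white → black; grey, white, black, grey, white, black → grey.

grey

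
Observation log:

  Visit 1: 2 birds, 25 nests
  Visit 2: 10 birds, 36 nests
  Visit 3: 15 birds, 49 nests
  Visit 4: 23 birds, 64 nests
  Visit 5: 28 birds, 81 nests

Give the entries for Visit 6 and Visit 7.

36 birds, 100 nests; 41 birds, 121 nests

Birds: 2, 10, 15, 23, 28 → 36 → 41 (alternating steps +8, +5, +8, +5, …).
Nests — perfect squares: 5², 6², 7², …: 25, 36, 49, 64, 81 → 100 → 121.
So the next two records are 36 birds, 100 nests and 41 birds, 121 nests.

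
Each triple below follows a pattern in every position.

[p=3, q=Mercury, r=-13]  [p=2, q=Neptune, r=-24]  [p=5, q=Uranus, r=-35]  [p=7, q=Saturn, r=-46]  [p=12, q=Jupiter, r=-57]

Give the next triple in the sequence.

[p=19, q=Mars, r=-68]

For the p, each term is the sum of the two before it: 3, 2, 5, 7, 12 → 19.
Q: runs backward through the planets Mercury→Neptune; Mercury, Neptune, Uranus, Saturn, Jupiter → Mars.
R: −11 each step; -13, -24, -35, -46, -57 → -68.
So the next triple is [p=19, q=Mars, r=-68].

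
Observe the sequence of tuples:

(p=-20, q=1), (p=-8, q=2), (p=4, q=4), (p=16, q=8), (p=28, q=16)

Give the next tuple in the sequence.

(p=40, q=32)

P goes -20, -8, 4, 16, 28 → 40 (+12 each step).
Q: ×2 each step; 1, 2, 4, 8, 16 → 32.
So the next tuple is (p=40, q=32).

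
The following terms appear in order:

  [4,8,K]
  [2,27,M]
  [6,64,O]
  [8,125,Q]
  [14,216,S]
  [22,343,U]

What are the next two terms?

First component — each term is the sum of the two before it: 4, 2, 6, 8, 14, 22 → 36 → 58.
Second component goes 8, 27, 64, 125, 216, 343 → 512 → 729 (perfect cubes: 2³, 3³, 4³, …).
Letter: K, M, O, Q, S, U → W → Y (letters move forward 2 places in the alphabet).
Putting the parts together: [36,512,W] and then [58,729,Y].

[36,512,W], [58,729,Y]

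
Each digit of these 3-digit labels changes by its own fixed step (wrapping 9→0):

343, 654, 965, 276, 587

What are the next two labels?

First digit: +3 each step, mod 10; 3, 6, 9, 2, 5 → 8 → 1.
Second digit: 4, 5, 6, 7, 8 → 9 → 0 (+1 each step, mod 10).
Third digit: +1 each step, mod 10; 3, 4, 5, 6, 7 → 8 → 9.
So the next two labels are 898 and 109.

898 then 109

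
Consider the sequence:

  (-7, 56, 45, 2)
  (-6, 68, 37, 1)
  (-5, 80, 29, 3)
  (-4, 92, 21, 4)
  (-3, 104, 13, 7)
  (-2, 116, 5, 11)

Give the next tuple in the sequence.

First entry: +1 each step, so -7, -6, -5, -4, -3, -2 → -1.
Second entry: +12 each step; 56, 68, 80, 92, 104, 116 → 128.
Third entry goes 45, 37, 29, 21, 13, 5 → -3 (−8 each step).
Fourth entry: 2, 1, 3, 4, 7, 11 → 18 (each term is the sum of the two before it).
So the next tuple is (-1, 128, -3, 18).

(-1, 128, -3, 18)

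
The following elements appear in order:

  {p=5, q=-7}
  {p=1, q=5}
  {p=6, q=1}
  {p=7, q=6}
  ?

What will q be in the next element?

7

For the p, each term is the sum of the two before it: 5, 1, 6, 7 → 13.
For the q, always the previous value of the p: -7, 5, 1, 6 → 7.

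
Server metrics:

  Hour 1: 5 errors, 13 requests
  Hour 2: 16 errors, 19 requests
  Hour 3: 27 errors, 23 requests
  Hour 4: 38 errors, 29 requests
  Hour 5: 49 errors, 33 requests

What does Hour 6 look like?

60 errors, 39 requests

Errors goes 5, 16, 27, 38, 49 → 60 (+11 each step).
Requests: 13, 19, 23, 29, 33 → 39 (alternating steps +6, +4, +6, +4, …).
Combining the parts gives 60 errors, 39 requests.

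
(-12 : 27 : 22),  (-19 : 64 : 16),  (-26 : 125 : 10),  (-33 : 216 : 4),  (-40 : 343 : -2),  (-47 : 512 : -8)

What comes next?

First coordinate: −7 each step; -12, -19, -26, -33, -40, -47 → -54.
Second coordinate: 27, 64, 125, 216, 343, 512 → 729 (perfect cubes: 3³, 4³, 5³, …).
Third coordinate: −6 each step, so 22, 16, 10, 4, -2, -8 → -14.
Combining the parts gives (-54 : 729 : -14).

(-54 : 729 : -14)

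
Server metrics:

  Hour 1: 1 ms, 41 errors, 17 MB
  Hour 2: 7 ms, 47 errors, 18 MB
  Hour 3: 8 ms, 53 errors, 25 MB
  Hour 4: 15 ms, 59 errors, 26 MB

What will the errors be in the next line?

For the errors, +6 each step: 41, 47, 53, 59 → 65.

65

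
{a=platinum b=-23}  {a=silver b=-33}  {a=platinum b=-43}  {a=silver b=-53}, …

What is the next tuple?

{a=platinum b=-63}

A goes platinum, silver, platinum, silver → platinum (alternates platinum ↔ silver).
B: −10 each step, so -23, -33, -43, -53 → -63.
Putting it together: {a=platinum b=-63}.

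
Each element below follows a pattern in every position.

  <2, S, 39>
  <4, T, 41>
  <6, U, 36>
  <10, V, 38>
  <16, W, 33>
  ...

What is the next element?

<26, X, 35>

For the first entry, each term is the sum of the two before it: 2, 4, 6, 10, 16 → 26.
Letter — letters move forward 1 place in the alphabet: S, T, U, V, W → X.
Third entry: alternating steps +2, −5, +2, −5, …, so 39, 41, 36, 38, 33 → 35.
So the next element is <26, X, 35>.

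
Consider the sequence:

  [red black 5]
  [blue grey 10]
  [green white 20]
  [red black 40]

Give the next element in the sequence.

[blue grey 80]

Colour goes red, blue, green, red → blue (repeats red → blue → green).
Shade: repeats black → grey → white; black, grey, white, black → grey.
Third coordinate: ×2 each step, so 5, 10, 20, 40 → 80.
So the next element is [blue grey 80].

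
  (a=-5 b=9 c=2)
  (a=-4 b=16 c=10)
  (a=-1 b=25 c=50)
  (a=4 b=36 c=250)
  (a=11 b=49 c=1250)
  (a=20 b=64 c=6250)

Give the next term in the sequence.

(a=31 b=81 c=31250)

A: differences are 1, 3, 5, … (increasing by 2 each time), so -5, -4, -1, 4, 11, 20 → 31.
For the b, perfect squares: 3², 4², 5², …: 9, 16, 25, 36, 49, 64 → 81.
C — ×5 each step: 2, 10, 50, 250, 1250, 6250 → 31250.
Combining the parts gives (a=31 b=81 c=31250).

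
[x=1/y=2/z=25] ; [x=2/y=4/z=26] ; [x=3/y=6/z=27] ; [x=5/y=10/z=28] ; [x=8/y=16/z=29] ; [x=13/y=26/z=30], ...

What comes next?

[x=21/y=42/z=31]

For the x, each term is the sum of the two before it: 1, 2, 3, 5, 8, 13 → 21.
Y goes 2, 4, 6, 10, 16, 26 → 42 (each term is the sum of the two before it).
Z — +1 each step: 25, 26, 27, 28, 29, 30 → 31.
Putting it together: [x=21/y=42/z=31].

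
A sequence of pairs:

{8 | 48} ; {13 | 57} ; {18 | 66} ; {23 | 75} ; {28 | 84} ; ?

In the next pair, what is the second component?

93

First component: +5 each step; 8, 13, 18, 23, 28 → 33.
Second component goes 48, 57, 66, 75, 84 → 93 (+9 each step).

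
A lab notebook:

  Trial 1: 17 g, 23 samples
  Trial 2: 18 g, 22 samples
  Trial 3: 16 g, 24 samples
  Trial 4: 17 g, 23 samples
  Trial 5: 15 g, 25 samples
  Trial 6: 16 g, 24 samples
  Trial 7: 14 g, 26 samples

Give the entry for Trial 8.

15 g, 25 samples

G: 17, 18, 16, 17, 15, 16, 14 → 15 (alternating steps +1, −2, +1, −2, …).
Samples goes 23, 22, 24, 23, 25, 24, 26 → 25 (together with the g always sums to 40).
Combining the parts gives 15 g, 25 samples.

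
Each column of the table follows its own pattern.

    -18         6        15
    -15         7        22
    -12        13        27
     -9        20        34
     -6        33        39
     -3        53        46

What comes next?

0  86  51

For the first component, +3 each step: -18, -15, -12, -9, -6, -3 → 0.
For the second component, each term is the sum of the two before it: 6, 7, 13, 20, 33, 53 → 86.
Third component: 15, 22, 27, 34, 39, 46 → 51 (alternating steps +7, +5, +7, +5, …).
Combining the parts gives 0  86  51.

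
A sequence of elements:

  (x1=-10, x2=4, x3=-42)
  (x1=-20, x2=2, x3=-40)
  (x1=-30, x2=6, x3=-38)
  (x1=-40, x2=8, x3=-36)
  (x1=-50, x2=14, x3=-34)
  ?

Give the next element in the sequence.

X1: −10 each step; -10, -20, -30, -40, -50 → -60.
For the x2, each term is the sum of the two before it: 4, 2, 6, 8, 14 → 22.
X3: +2 each step; -42, -40, -38, -36, -34 → -32.
Putting it together: (x1=-60, x2=22, x3=-32).

(x1=-60, x2=22, x3=-32)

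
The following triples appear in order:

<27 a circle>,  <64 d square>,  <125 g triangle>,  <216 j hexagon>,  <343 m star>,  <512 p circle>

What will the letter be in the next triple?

For the letter, letters move forward 3 places in the alphabet: a, d, g, j, m, p → s.

s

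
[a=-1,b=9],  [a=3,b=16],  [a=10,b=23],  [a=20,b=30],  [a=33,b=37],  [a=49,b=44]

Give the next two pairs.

A: differences are 4, 7, 10, … (increasing by 3 each time); -1, 3, 10, 20, 33, 49 → 68 → 90.
B — +7 each step: 9, 16, 23, 30, 37, 44 → 51 → 58.
So the next two pairs are [a=68,b=51] and [a=90,b=58].

[a=68,b=51], [a=90,b=58]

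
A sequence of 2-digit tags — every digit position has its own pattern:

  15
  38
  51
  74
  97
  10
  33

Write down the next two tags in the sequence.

56, 79

For the first digit, +2 each step, mod 10: 1, 3, 5, 7, 9, 1, 3 → 5 → 7.
Second digit — +3 each step, mod 10: 5, 8, 1, 4, 7, 0, 3 → 6 → 9.
Putting the parts together: 56 and then 79.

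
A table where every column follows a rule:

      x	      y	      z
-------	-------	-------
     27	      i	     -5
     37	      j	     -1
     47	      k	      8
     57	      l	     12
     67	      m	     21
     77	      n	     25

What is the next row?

Column x goes 27, 37, 47, 57, 67, 77 → 87 (+10 each step).
Column y — letters move forward 1 place in the alphabet: i, j, k, l, m, n → o.
Column z — alternating steps +4, +9, +4, +9, …: -5, -1, 8, 12, 21, 25 → 34.
Combining the parts gives 87  o  34.

87  o  34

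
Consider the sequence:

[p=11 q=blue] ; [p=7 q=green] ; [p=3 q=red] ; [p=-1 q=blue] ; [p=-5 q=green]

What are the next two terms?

P: −4 each step; 11, 7, 3, -1, -5 → -9 → -13.
Q: blue, green, red, blue, green → red → blue (repeats blue → green → red).
Putting the parts together: [p=-9 q=red] and then [p=-13 q=blue].

[p=-9 q=red], [p=-13 q=blue]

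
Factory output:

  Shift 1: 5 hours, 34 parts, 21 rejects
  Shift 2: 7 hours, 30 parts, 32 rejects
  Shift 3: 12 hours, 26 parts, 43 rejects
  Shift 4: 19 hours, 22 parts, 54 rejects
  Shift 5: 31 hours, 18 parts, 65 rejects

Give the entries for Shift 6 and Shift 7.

Hours goes 5, 7, 12, 19, 31 → 50 → 81 (each term is the sum of the two before it).
Parts: −4 each step; 34, 30, 26, 22, 18 → 14 → 10.
Rejects: +11 each step; 21, 32, 43, 54, 65 → 76 → 87.
So the next two rows are 50 hours, 14 parts, 76 rejects and 81 hours, 10 parts, 87 rejects.

50 hours, 14 parts, 76 rejects; 81 hours, 10 parts, 87 rejects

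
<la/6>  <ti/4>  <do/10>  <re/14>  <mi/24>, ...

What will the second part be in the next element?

For the second part, each term is the sum of the two before it: 6, 4, 10, 14, 24 → 38.

38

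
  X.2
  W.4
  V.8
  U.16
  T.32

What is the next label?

For the letter, letters move back 1 place in the alphabet: X, W, V, U, T → S.
Second component: 2, 4, 8, 16, 32 → 64 (×2 each step).
Combining the parts gives S.64.

S.64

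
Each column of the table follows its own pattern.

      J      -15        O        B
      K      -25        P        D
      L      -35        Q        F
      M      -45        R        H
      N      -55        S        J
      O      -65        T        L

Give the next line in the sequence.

For the first letter, letters move forward 1 place in the alphabet: J, K, L, M, N, O → P.
Second component: −10 each step, so -15, -25, -35, -45, -55, -65 → -75.
Second letter: letters move forward 1 place in the alphabet; O, P, Q, R, S, T → U.
Third letter: B, D, F, H, J, L → N (letters move forward 2 places in the alphabet).
Putting it together: P  -75  U  N.

P  -75  U  N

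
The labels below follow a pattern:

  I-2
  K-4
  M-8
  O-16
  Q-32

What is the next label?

Letter: letters move forward 2 places in the alphabet; I, K, M, O, Q → S.
Second component: ×2 each step; 2, 4, 8, 16, 32 → 64.
Combining the parts gives S-64.

S-64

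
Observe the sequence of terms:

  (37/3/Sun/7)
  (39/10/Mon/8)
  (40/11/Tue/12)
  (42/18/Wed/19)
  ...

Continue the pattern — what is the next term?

First part: alternating steps +2, +1, +2, +1, …; 37, 39, 40, 42 → 43.
Second part: alternating steps +7, +1, +7, +1, …; 3, 10, 11, 18 → 19.
Day — runs through the weekdays Mon→Sun: Sun, Mon, Tue, Wed → Thu.
For the fourth part, differences are 1, 4, 7, … (increasing by 3 each time): 7, 8, 12, 19 → 29.
Combining the parts gives (43/19/Thu/29).

(43/19/Thu/29)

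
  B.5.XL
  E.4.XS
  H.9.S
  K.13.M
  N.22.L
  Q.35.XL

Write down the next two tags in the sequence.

For the letter, letters move forward 3 places in the alphabet: B, E, H, K, N, Q → T → W.
Second component goes 5, 4, 9, 13, 22, 35 → 57 → 92 (each term is the sum of the two before it).
Size: repeats XL → XS → S → M → L, so XL, XS, S, M, L, XL → XS → S.
So the next two tags are T.57.XS and W.92.S.

T.57.XS then W.92.S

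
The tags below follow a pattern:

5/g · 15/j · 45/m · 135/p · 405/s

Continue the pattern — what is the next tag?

1215/v

First component goes 5, 15, 45, 135, 405 → 1215 (×3 each step).
Letter: letters move forward 3 places in the alphabet; g, j, m, p, s → v.
So the next tag is 1215/v.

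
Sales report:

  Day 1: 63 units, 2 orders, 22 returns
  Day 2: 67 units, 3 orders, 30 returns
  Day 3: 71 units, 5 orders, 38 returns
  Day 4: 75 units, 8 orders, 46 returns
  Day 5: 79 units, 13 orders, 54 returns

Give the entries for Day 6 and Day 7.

Units: 63, 67, 71, 75, 79 → 83 → 87 (+4 each step).
Orders goes 2, 3, 5, 8, 13 → 21 → 34 (each term is the sum of the two before it).
For the returns, +8 each step: 22, 30, 38, 46, 54 → 62 → 70.
Putting the parts together: 83 units, 21 orders, 62 returns and then 87 units, 34 orders, 70 returns.

83 units, 21 orders, 62 returns; 87 units, 34 orders, 70 returns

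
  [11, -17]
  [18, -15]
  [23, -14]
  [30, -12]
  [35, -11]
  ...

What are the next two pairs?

First value — alternating steps +7, +5, +7, +5, …: 11, 18, 23, 30, 35 → 42 → 47.
Second value — alternating steps +2, +1, +2, +1, …: -17, -15, -14, -12, -11 → -9 → -8.
Putting the parts together: [42, -9] and then [47, -8].

[42, -9], [47, -8]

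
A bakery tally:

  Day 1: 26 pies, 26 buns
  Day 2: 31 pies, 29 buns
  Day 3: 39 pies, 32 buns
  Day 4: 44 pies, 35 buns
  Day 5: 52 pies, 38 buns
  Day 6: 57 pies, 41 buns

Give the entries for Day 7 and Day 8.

Pies goes 26, 31, 39, 44, 52, 57 → 65 → 70 (alternating steps +5, +8, +5, +8, …).
Buns: +3 each step, so 26, 29, 32, 35, 38, 41 → 44 → 47.
So the next two rows are 65 pies, 44 buns and 70 pies, 47 buns.

65 pies, 44 buns; 70 pies, 47 buns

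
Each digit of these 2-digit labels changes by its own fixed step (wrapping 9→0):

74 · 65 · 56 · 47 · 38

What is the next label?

29

First digit goes 7, 6, 5, 4, 3 → 2 (−1 each step, mod 10).
Second digit: +1 each step, mod 10, so 4, 5, 6, 7, 8 → 9.
So the next label is 29.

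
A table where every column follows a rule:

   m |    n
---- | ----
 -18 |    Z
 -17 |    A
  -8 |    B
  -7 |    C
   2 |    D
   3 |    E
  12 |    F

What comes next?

13  G

Column m: -18, -17, -8, -7, 2, 3, 12 → 13 (alternating steps +1, +9, +1, +9, …).
Column n: letters move forward 1 place in the alphabet, wrapping Z→A, so Z, A, B, C, D, E, F → G.
Putting it together: 13  G.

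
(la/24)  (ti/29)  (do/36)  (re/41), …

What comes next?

(mi/48)

For the note, runs through the solfège scale do→ti: la, ti, do, re → mi.
For the second component, alternating steps +5, +7, +5, +7, …: 24, 29, 36, 41 → 48.
So the next term is (mi/48).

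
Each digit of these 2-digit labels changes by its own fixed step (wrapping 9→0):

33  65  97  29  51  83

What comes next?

15

For the first digit, +3 each step, mod 10: 3, 6, 9, 2, 5, 8 → 1.
Second digit: +2 each step, mod 10; 3, 5, 7, 9, 1, 3 → 5.
Combining the parts gives 15.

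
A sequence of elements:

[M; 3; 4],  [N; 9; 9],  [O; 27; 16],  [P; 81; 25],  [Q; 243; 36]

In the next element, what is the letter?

R

Letter goes M, N, O, P, Q → R (letters move forward 1 place in the alphabet).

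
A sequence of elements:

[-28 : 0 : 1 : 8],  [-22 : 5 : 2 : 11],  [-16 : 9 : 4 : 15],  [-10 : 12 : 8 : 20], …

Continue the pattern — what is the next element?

First slot — +6 each step: -28, -22, -16, -10 → -4.
Second slot: differences are 5, 4, 3, … (decreasing by 1 each time); 0, 5, 9, 12 → 14.
Third slot: ×2 each step, so 1, 2, 4, 8 → 16.
For the fourth slot, differences are 3, 4, 5, … (increasing by 1 each time): 8, 11, 15, 20 → 26.
Combining the parts gives [-4 : 14 : 16 : 26].

[-4 : 14 : 16 : 26]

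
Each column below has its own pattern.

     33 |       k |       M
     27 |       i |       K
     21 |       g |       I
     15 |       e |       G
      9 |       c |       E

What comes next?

First component: 33, 27, 21, 15, 9 → 3 (−6 each step).
First letter goes k, i, g, e, c → a (letters move back 2 places in the alphabet).
Second letter: M, K, I, G, E → C (letters move back 2 places in the alphabet).
Combining the parts gives 3  a  C.

3  a  C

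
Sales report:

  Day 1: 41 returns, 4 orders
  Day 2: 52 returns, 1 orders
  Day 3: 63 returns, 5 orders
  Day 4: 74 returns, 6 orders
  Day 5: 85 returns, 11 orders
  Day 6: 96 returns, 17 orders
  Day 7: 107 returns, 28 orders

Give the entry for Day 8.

118 returns, 45 orders

Returns: +11 each step, so 41, 52, 63, 74, 85, 96, 107 → 118.
Orders — each term is the sum of the two before it: 4, 1, 5, 6, 11, 17, 28 → 45.
Putting it together: 118 returns, 45 orders.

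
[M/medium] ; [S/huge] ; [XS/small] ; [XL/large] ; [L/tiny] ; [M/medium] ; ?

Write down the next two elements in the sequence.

[S/huge], [XS/small]

First size: M, S, XS, XL, L, M → S → XS (repeats M → S → XS → XL → L).
Second size: repeats medium → huge → small → large → tiny, so medium, huge, small, large, tiny, medium → huge → small.
So the next two elements are [S/huge] and [XS/small].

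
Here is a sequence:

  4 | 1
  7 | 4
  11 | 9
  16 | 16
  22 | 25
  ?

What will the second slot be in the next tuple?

First slot — differences are 3, 4, 5, … (increasing by 1 each time): 4, 7, 11, 16, 22 → 29.
Second slot goes 1, 4, 9, 16, 25 → 36 (perfect squares: 1², 2², 3², …).

36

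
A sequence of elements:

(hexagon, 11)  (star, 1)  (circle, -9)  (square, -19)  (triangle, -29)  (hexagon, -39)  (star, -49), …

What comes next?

(circle, -59)

Shape — repeats hexagon → star → circle → square → triangle: hexagon, star, circle, square, triangle, hexagon, star → circle.
For the second part, −10 each step: 11, 1, -9, -19, -29, -39, -49 → -59.
So the next element is (circle, -59).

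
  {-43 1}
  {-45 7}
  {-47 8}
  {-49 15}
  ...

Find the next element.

First value: -43, -45, -47, -49 → -51 (−2 each step).
Second value: each term is the sum of the two before it; 1, 7, 8, 15 → 23.
Combining the parts gives {-51 23}.

{-51 23}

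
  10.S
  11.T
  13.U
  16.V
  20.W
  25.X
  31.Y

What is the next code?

38.Z

First component — differences are 1, 2, 3, … (increasing by 1 each time): 10, 11, 13, 16, 20, 25, 31 → 38.
Letter: S, T, U, V, W, X, Y → Z (letters move forward 1 place in the alphabet).
Putting it together: 38.Z.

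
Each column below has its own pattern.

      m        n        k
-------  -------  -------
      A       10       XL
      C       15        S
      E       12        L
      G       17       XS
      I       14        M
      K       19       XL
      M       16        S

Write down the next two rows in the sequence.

Column m — letters move forward 2 places in the alphabet: A, C, E, G, I, K, M → O → Q.
Column n goes 10, 15, 12, 17, 14, 19, 16 → 21 → 18 (alternating steps +5, −3, +5, −3, …).
Column k: repeats XL → S → L → XS → M, so XL, S, L, XS, M, XL, S → L → XS.
Putting the parts together: O  21  L and then Q  18  XS.

O  21  L; Q  18  XS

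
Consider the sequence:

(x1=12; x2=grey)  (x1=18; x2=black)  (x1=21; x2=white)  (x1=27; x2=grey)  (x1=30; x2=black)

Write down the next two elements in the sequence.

(x1=36; x2=white), (x1=39; x2=grey)

X1: alternating steps +6, +3, +6, +3, …, so 12, 18, 21, 27, 30 → 36 → 39.
X2: repeats grey → black → white, so grey, black, white, grey, black → white → grey.
Putting the parts together: (x1=36; x2=white) and then (x1=39; x2=grey).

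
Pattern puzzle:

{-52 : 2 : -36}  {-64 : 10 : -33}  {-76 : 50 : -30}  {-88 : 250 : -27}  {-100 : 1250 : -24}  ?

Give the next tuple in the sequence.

{-112 : 6250 : -21}

First entry: -52, -64, -76, -88, -100 → -112 (−12 each step).
Second entry: ×5 each step; 2, 10, 50, 250, 1250 → 6250.
Third entry goes -36, -33, -30, -27, -24 → -21 (+3 each step).
So the next tuple is {-112 : 6250 : -21}.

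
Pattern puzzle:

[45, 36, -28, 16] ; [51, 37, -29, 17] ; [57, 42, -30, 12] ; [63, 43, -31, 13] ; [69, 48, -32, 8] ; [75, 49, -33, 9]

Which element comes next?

[81, 54, -34, 4]

For the first value, +6 each step: 45, 51, 57, 63, 69, 75 → 81.
Second value: 36, 37, 42, 43, 48, 49 → 54 (alternating steps +1, +5, +1, +5, …).
Third value — −1 each step: -28, -29, -30, -31, -32, -33 → -34.
Fourth value goes 16, 17, 12, 13, 8, 9 → 4 (alternating steps +1, −5, +1, −5, …).
So the next element is [81, 54, -34, 4].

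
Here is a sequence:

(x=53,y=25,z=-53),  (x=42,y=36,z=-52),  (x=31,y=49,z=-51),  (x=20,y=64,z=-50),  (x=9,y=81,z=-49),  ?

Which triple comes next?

X: 53, 42, 31, 20, 9 → -2 (−11 each step).
Y — perfect squares: 5², 6², 7², …: 25, 36, 49, 64, 81 → 100.
Z: +1 each step; -53, -52, -51, -50, -49 → -48.
Putting it together: (x=-2,y=100,z=-48).

(x=-2,y=100,z=-48)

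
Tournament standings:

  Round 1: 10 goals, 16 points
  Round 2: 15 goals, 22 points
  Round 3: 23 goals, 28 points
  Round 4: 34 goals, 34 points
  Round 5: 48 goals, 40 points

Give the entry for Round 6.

Goals goes 10, 15, 23, 34, 48 → 65 (differences are 5, 8, 11, … (increasing by 3 each time)).
For the points, +6 each step: 16, 22, 28, 34, 40 → 46.
Combining the parts gives 65 goals, 46 points.

65 goals, 46 points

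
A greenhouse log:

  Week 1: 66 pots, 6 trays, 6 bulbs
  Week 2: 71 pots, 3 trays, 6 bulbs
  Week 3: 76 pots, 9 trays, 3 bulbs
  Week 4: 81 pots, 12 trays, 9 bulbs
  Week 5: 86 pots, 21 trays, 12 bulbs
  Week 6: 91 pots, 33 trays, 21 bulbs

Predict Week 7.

96 pots, 54 trays, 33 bulbs

Pots: +5 each step, so 66, 71, 76, 81, 86, 91 → 96.
Trays — each term is the sum of the two before it: 6, 3, 9, 12, 21, 33 → 54.
Bulbs: 6, 6, 3, 9, 12, 21 → 33 (always the previous value of the trays).
So the next record is 96 pots, 54 trays, 33 bulbs.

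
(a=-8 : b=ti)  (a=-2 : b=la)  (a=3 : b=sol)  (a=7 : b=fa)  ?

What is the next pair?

A: differences are 6, 5, 4, … (decreasing by 1 each time), so -8, -2, 3, 7 → 10.
B goes ti, la, sol, fa → mi (runs backward through the solfège scale do→ti).
Combining the parts gives (a=10 : b=mi).

(a=10 : b=mi)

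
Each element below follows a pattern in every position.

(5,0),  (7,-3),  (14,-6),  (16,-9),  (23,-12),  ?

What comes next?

(25,-15)

First entry: alternating steps +2, +7, +2, +7, …, so 5, 7, 14, 16, 23 → 25.
Second entry: −3 each step; 0, -3, -6, -9, -12 → -15.
So the next element is (25,-15).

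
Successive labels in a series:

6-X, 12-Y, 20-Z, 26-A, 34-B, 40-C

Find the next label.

48-D

First component goes 6, 12, 20, 26, 34, 40 → 48 (alternating steps +6, +8, +6, +8, …).
Letter — letters move forward 1 place in the alphabet, wrapping Z→A: X, Y, Z, A, B, C → D.
Putting it together: 48-D.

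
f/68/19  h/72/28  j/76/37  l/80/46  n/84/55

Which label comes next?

Letter goes f, h, j, l, n → p (letters move forward 2 places in the alphabet).
Second component: 68, 72, 76, 80, 84 → 88 (+4 each step).
Third component: +9 each step, so 19, 28, 37, 46, 55 → 64.
Putting it together: p/88/64.

p/88/64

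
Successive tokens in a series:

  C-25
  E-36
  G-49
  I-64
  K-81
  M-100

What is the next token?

O-121

Letter: letters move forward 2 places in the alphabet, so C, E, G, I, K, M → O.
For the second component, perfect squares: 5², 6², 7², …: 25, 36, 49, 64, 81, 100 → 121.
Combining the parts gives O-121.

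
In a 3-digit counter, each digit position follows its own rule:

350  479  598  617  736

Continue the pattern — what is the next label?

855

First digit: +1 each step, mod 10; 3, 4, 5, 6, 7 → 8.
Second digit: +2 each step, mod 10; 5, 7, 9, 1, 3 → 5.
Third digit: 0, 9, 8, 7, 6 → 5 (−1 each step, mod 10).
Putting it together: 855.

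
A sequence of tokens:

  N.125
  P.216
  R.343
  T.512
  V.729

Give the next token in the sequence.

Letter: letters move forward 2 places in the alphabet; N, P, R, T, V → X.
Second component: 125, 216, 343, 512, 729 → 1000 (perfect cubes: 5³, 6³, 7³, …).
So the next token is X.1000.

X.1000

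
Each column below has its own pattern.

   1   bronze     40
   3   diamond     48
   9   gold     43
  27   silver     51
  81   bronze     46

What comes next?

For the first component, ×3 each step: 1, 3, 9, 27, 81 → 243.
Rank goes bronze, diamond, gold, silver, bronze → diamond (repeats bronze → diamond → gold → silver).
Third component: alternating steps +8, −5, +8, −5, …, so 40, 48, 43, 51, 46 → 54.
Combining the parts gives 243  diamond  54.

243  diamond  54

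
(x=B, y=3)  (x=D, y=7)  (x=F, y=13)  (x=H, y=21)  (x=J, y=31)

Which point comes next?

X: B, D, F, H, J → L (letters move forward 2 places in the alphabet).
Y — differences are 4, 6, 8, … (increasing by 2 each time): 3, 7, 13, 21, 31 → 43.
Combining the parts gives (x=L, y=43).

(x=L, y=43)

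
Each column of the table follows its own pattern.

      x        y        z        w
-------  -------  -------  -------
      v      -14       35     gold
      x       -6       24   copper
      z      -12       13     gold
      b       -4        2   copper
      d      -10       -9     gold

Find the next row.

Column x: letters move forward 2 places in the alphabet, wrapping Z→A; v, x, z, b, d → f.
Column y: alternating steps +8, −6, +8, −6, …, so -14, -6, -12, -4, -10 → -2.
Column z: 35, 24, 13, 2, -9 → -20 (−11 each step).
Column w — alternates gold ↔ copper: gold, copper, gold, copper, gold → copper.
Putting it together: f  -2  -20  copper.

f  -2  -20  copper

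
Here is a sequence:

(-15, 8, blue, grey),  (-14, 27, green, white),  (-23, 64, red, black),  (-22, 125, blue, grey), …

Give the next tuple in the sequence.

First component — alternating steps +1, −9, +1, −9, …: -15, -14, -23, -22 → -31.
Second component: 8, 27, 64, 125 → 216 (perfect cubes: 2³, 3³, 4³, …).
Colour: blue, green, red, blue → green (repeats blue → green → red).
Shade goes grey, white, black, grey → white (repeats grey → white → black).
Putting it together: (-31, 216, green, white).

(-31, 216, green, white)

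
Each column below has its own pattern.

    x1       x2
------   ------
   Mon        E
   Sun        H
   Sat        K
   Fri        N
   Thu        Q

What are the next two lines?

Wed  T; Tue  W

Column x1: runs backward through the weekdays Mon→Sun, so Mon, Sun, Sat, Fri, Thu → Wed → Tue.
Column x2: letters move forward 3 places in the alphabet, so E, H, K, N, Q → T → W.
So the next two lines are Wed  T and Tue  W.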